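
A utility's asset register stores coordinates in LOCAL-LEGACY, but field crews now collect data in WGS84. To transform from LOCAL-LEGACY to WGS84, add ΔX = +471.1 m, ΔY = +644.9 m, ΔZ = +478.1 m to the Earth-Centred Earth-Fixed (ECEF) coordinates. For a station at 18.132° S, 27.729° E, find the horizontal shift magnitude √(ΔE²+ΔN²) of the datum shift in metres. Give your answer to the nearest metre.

763 m

At φ = -18.132°, λ = 27.729°: sin φ = -0.311207, cos φ = 0.950342, sin λ = 0.465290, cos λ = 0.885158.
ΔE = −sin λ·ΔX + cos λ·ΔY = −(0.465290)·(471.1) + (0.885158)·(644.9) = 351.64 m.
ΔN = −sin φ cos λ·ΔX − sin φ sin λ·ΔY + cos φ·ΔZ = −(-0.311207)(0.885158)(471.1) − (-0.311207)(0.465290)(644.9) + (0.950342)(478.1) = 677.51 m.
Horizontal magnitude = √(ΔE² + ΔN²) = √(351.64² + 677.51²) = 763.33 m.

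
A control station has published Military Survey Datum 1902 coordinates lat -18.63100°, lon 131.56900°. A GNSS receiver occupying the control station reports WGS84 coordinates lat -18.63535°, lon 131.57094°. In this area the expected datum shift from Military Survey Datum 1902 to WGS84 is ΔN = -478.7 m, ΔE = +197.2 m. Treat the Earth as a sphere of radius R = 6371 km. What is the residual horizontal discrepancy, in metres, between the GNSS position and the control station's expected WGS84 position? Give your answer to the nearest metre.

Observed coordinate differences: Δφ = -0.00435°, Δλ = +0.00194°.
Converting to metres (1° lat = 111195 m, cos φ = 0.947596): observed ΔN = -483.7 m, observed ΔE = 204.4 m.
Subtracting the expected shift leaves a residual of -483.7 − (-478.7) = -5.0 m north and 204.4 − (197.2) = 7.2 m east.
Residual distance = √((-5.0)² + 7.2²) = 8.8 m.

9 m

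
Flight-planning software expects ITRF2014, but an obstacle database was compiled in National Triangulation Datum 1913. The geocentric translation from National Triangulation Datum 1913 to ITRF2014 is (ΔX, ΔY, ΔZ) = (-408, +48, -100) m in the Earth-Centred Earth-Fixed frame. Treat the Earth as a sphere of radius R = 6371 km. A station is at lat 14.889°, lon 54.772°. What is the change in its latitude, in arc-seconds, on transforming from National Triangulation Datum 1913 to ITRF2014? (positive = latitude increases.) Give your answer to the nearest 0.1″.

Δφ = -1.5″

sin φ = 0.256947, cos φ = 0.966425, sin λ = 0.816863, cos λ = 0.576832.
North component: ΔN = −sin φ cos λ·ΔX − sin φ sin λ·ΔY + cos φ·ΔZ = −(0.256947)(0.576832)(-408) − (0.256947)(0.816863)(48) + (0.966425)(-100) = -46.25 m.
1° of latitude spans πR/180 = 111195 m, so Δφ = -46.25 / 111195 × 3600 = -1.497″.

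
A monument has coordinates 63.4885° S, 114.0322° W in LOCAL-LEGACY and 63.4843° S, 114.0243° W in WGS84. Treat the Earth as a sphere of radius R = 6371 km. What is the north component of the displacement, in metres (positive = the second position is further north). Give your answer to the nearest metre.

ΔN = 467 m

Δφ = -63.4843° − -63.4885° = +0.0042°; Δλ = -114.0243° − -114.0322° = +0.0079°.
1° along a meridian = πR/180 = 111195 m.
ΔN = Δφ × 111195 = 467.0 m; ΔE = Δλ × 111195 × cos(-63.4885°) = +0.0079 × 111195 × 0.446377 = 392.1 m.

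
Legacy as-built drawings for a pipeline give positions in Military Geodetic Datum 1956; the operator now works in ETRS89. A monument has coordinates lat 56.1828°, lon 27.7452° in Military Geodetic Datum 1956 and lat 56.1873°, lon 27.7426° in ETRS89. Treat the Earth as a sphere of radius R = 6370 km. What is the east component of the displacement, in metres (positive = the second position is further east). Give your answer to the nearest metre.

Δφ = 56.1873° − 56.1828° = +0.0045°; Δλ = 27.7426° − 27.7452° = -0.0026°.
1° along a meridian = πR/180 = 111177 m.
ΔN = Δφ × 111177 = 500.3 m; ΔE = Δλ × 111177 × cos(56.1828°) = -0.0026 × 111177 × 0.556545 = -160.9 m.

ΔE = -161 m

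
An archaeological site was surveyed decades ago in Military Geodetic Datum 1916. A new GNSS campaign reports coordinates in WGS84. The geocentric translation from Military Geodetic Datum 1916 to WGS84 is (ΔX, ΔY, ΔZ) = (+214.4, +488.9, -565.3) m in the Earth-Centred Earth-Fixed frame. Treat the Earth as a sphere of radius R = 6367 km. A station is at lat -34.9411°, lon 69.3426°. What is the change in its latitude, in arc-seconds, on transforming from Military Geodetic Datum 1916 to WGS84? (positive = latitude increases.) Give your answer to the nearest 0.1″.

Δφ = -5.1″

sin φ = -0.572734, cos φ = 0.819741, sin λ = 0.935707, cos λ = 0.352779.
North component: ΔN = −sin φ cos λ·ΔX − sin φ sin λ·ΔY + cos φ·ΔZ = −(-0.572734)(0.352779)(214.4) − (-0.572734)(0.935707)(488.9) + (0.819741)(-565.3) = -158.07 m.
1° of latitude spans πR/180 = 111125 m, so Δφ = -158.07 / 111125 × 3600 = -5.121″.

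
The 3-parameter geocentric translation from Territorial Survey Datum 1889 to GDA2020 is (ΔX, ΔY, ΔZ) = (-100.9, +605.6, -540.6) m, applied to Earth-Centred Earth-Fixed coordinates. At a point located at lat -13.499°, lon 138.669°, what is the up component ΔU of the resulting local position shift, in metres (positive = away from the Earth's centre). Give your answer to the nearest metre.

At φ = -13.499°, λ = 138.669°: sin φ = -0.233428, cos φ = 0.972374, sin λ = 0.660408, cos λ = -0.750907.
ΔU = cos φ cos λ·ΔX + cos φ sin λ·ΔY + sin φ·ΔZ = (0.972374)(-0.750907)(-100.9) + (0.972374)(0.660408)(605.6) + (-0.233428)(-540.6) = 588.76 m.

ΔU = 589 m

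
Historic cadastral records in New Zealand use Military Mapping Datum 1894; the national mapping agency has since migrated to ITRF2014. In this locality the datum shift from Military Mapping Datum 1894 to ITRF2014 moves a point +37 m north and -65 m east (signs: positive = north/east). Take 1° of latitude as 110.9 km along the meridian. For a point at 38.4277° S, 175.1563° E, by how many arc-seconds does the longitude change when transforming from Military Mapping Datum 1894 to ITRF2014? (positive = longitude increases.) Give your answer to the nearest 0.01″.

At latitude -38.4277°, cos φ = 0.783393.
1° of longitude at this latitude = 110.9 × cos φ = 86.88 km, so Δλ = -65.0 / 86878.3 = -0.0007482° = -2.693″.

Δλ = -2.69″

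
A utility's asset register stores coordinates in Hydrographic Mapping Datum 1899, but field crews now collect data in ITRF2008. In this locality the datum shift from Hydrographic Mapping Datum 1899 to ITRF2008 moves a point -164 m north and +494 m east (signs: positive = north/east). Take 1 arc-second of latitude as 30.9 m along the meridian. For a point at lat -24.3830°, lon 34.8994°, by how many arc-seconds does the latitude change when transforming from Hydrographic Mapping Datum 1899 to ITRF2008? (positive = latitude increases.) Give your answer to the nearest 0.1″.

Δφ = -5.3″

1″ of latitude = 30.90 m, so Δφ = -164.0 / 30.90 = -5.307″.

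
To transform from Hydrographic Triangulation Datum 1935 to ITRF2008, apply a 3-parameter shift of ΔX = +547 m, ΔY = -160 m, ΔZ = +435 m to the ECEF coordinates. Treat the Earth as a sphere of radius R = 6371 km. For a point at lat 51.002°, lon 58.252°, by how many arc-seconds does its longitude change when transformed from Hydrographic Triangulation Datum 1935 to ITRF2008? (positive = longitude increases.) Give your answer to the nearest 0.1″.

Δλ = -28.3″

sin φ = 0.777168, cos φ = 0.629293, sin λ = 0.850371, cos λ = 0.526184.
East component: ΔE = −sin λ·ΔX + cos λ·ΔY = −(0.850371)(547) + (0.526184)(-160) = -549.34 m.
1° of latitude spans πR/180 = 111195 m; at latitude φ, 1° of longitude spans that × cos φ = 69974.2 m, so Δλ = -549.34 / 69974.2 × 3600 = -28.262″.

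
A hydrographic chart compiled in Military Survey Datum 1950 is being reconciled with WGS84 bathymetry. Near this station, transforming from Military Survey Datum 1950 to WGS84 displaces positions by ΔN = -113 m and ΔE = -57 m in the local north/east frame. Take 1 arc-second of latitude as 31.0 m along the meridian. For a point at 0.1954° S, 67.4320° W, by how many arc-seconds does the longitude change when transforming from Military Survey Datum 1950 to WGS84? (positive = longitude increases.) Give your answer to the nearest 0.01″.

Δλ = -1.84″

At latitude -0.1954°, cos φ = 0.999994.
1″ of longitude at this latitude = 31.00 × cos φ = 30.9998 m, so Δλ = -57.0 / 30.9998 = -1.839″.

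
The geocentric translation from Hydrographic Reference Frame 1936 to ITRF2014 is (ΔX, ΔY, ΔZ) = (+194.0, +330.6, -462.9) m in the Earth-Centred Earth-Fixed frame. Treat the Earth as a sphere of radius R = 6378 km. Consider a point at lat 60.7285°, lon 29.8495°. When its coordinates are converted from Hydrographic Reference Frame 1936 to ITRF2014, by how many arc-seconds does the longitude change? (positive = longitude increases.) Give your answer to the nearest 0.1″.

sin φ = 0.872313, cos φ = 0.488949, sin λ = 0.497723, cos λ = 0.867336.
East component: ΔE = −sin λ·ΔX + cos λ·ΔY = −(0.497723)(194.0) + (0.867336)(330.6) = 190.18 m.
1° of latitude spans πR/180 = 111317 m; at latitude φ, 1° of longitude spans that × cos φ = 54428.3 m, so Δλ = 190.18 / 54428.3 × 3600 = 12.579″.

Δλ = 12.6″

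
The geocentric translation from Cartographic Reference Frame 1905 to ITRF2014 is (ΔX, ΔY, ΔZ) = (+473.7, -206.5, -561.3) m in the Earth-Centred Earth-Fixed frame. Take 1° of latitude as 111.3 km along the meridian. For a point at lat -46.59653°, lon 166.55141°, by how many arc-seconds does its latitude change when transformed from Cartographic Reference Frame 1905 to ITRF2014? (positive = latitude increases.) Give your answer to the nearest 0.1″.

Δφ = -24.4″

sin φ = -0.726533, cos φ = 0.687132, sin λ = 0.232573, cos λ = -0.972579.
North component: ΔN = −sin φ cos λ·ΔX − sin φ sin λ·ΔY + cos φ·ΔZ = −(-0.726533)(-0.972579)(473.7) − (-0.726533)(0.232573)(-206.5) + (0.687132)(-561.3) = -755.30 m.
1° of latitude spans 111300 m, so Δφ = -755.30 / 111300 × 3600 = -24.430″.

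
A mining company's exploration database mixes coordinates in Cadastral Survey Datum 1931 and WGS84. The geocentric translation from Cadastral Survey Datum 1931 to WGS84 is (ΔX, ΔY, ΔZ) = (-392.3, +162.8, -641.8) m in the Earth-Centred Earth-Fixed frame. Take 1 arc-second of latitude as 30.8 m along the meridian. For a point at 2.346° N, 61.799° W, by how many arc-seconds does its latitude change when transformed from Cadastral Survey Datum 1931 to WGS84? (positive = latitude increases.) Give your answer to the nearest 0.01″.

Δφ = -20.38″

sin φ = 0.040934, cos φ = 0.999162, sin λ = -0.881295, cos λ = 0.472566.
North component: ΔN = −sin φ cos λ·ΔX − sin φ sin λ·ΔY + cos φ·ΔZ = −(0.040934)(0.472566)(-392.3) − (0.040934)(-0.881295)(162.8) + (0.999162)(-641.8) = -627.80 m.
1° of latitude spans 3600 × 30.80 = 110880 m, so Δφ = -627.80 / 110880 × 3600 = -20.383″.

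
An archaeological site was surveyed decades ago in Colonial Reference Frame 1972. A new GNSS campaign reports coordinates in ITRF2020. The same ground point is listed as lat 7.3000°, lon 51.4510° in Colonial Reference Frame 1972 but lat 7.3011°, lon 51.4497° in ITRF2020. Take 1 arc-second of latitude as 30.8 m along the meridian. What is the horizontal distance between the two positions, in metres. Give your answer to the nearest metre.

Δφ = 7.3011° − 7.3000° = +0.0011°; Δλ = 51.4497° − 51.4510° = -0.0013°.
1° of latitude = 3600 × 30.80 = 110880 m.
ΔN = Δφ × 110880 = 122.0 m; ΔE = Δλ × 110880 × cos(7.3000°) = -0.0013 × 110880 × 0.991894 = -143.0 m.
Distance = √(ΔE² + ΔN²) = √((-143.0)² + 122.0²) = 187.9 m.

188 m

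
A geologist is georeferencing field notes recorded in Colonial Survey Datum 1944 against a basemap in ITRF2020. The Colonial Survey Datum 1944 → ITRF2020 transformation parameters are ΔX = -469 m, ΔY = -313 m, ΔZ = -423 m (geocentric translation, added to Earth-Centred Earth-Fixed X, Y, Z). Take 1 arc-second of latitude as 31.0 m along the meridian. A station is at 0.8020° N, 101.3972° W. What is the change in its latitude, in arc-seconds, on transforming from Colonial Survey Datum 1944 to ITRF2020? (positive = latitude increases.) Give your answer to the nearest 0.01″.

sin φ = 0.013997, cos φ = 0.999902, sin λ = -0.980281, cos λ = -0.197609.
North component: ΔN = −sin φ cos λ·ΔX − sin φ sin λ·ΔY + cos φ·ΔZ = −(0.013997)(-0.197609)(-469) − (0.013997)(-0.980281)(-313) + (0.999902)(-423) = -428.55 m.
1° of latitude spans 3600 × 31.00 = 111600 m, so Δφ = -428.55 / 111600 × 3600 = -13.824″.

Δφ = -13.82″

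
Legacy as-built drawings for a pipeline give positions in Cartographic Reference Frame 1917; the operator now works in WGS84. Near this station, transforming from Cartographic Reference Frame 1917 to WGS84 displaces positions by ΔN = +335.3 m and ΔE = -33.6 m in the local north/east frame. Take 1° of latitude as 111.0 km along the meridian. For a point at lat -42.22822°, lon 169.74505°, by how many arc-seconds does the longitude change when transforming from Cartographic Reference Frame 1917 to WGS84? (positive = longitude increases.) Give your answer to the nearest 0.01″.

At latitude -42.22822°, cos φ = 0.740474.
1° of longitude at this latitude = 111.0 × cos φ = 82.19 km, so Δλ = -33.6 / 82192.6 = -0.0004088° = -1.472″.

Δλ = -1.47″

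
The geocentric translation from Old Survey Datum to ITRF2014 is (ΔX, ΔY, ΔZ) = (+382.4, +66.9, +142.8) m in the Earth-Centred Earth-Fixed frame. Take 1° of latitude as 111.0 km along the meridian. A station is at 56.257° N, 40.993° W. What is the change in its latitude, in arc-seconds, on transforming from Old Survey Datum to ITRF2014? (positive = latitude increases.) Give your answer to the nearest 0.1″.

sin φ = 0.831537, cos φ = 0.555469, sin λ = -0.655967, cos λ = 0.754790.
North component: ΔN = −sin φ cos λ·ΔX − sin φ sin λ·ΔY + cos φ·ΔZ = −(0.831537)(0.754790)(382.4) − (0.831537)(-0.655967)(66.9) + (0.555469)(142.8) = -124.20 m.
1° of latitude spans 111000 m, so Δφ = -124.20 / 111000 × 3600 = -4.028″.

Δφ = -4.0″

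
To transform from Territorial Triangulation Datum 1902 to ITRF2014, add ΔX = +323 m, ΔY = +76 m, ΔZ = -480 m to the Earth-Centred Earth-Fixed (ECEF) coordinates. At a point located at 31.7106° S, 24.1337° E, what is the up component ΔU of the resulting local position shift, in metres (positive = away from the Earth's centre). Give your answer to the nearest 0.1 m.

ΔU = 529.5 m

At φ = -31.7106°, λ = 24.1337°: sin φ = -0.525629, cos φ = 0.850714, sin λ = 0.408867, cos λ = 0.912594.
ΔU = cos φ cos λ·ΔX + cos φ sin λ·ΔY + sin φ·ΔZ = (0.850714)(0.912594)(323) + (0.850714)(0.408867)(76) + (-0.525629)(-480) = 529.50 m.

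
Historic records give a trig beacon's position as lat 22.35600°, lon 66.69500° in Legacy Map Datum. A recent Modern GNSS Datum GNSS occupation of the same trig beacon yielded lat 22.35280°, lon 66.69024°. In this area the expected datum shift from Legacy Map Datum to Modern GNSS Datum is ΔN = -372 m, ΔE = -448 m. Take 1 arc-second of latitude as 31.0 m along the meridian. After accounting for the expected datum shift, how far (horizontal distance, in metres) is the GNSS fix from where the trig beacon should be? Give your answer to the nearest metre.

Observed coordinate differences: Δφ = -0.00320°, Δλ = -0.00476°.
Converting to metres (1° lat = 111600 m, cos φ = 0.924838): observed ΔN = -357.1 m, observed ΔE = -491.3 m.
Subtracting the expected shift leaves a residual of -357.1 − (-372) = 14.9 m north and -491.3 − (-448) = -43.3 m east.
Residual distance = √(14.9² + (-43.3)²) = 45.8 m.

46 m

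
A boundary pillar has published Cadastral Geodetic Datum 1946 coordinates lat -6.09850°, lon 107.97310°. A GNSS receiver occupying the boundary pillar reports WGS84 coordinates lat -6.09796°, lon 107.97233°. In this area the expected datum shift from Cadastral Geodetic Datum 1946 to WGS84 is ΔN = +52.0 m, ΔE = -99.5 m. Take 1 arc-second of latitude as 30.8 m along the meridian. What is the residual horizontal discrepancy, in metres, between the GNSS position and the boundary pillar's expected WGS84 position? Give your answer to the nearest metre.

Observed coordinate differences: Δφ = +0.00054°, Δλ = -0.00077°.
Converting to metres (1° lat = 110880 m, cos φ = 0.994341): observed ΔN = 59.9 m, observed ΔE = -84.9 m.
Subtracting the expected shift leaves a residual of 59.9 − (52.0) = 7.9 m north and -84.9 − (-99.5) = 14.6 m east.
Residual distance = √(7.9² + 14.6²) = 16.6 m.

17 m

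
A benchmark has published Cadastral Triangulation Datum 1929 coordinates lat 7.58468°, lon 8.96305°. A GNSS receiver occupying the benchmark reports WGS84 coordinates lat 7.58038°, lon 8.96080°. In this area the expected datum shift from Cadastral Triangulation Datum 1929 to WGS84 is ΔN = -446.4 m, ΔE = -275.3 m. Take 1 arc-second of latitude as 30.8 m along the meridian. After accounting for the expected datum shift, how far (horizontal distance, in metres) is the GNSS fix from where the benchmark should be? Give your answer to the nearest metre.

41 m

Observed coordinate differences: Δφ = -0.00430°, Δλ = -0.00225°.
Converting to metres (1° lat = 110880 m, cos φ = 0.991251): observed ΔN = -476.8 m, observed ΔE = -247.3 m.
Subtracting the expected shift leaves a residual of -476.8 − (-446.4) = -30.4 m north and -247.3 − (-275.3) = 28.0 m east.
Residual distance = √((-30.4)² + 28.0²) = 41.3 m.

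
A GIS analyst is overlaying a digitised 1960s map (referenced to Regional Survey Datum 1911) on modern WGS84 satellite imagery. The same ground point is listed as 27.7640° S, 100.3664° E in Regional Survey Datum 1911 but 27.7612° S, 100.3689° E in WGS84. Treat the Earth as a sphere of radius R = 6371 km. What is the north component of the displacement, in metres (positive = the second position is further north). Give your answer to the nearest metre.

Δφ = -27.7612° − -27.7640° = +0.0028°; Δλ = 100.3689° − 100.3664° = +0.0025°.
1° along a meridian = πR/180 = 111195 m.
ΔN = Δφ × 111195 = 311.3 m; ΔE = Δλ × 111195 × cos(-27.7640°) = +0.0025 × 111195 × 0.884874 = 246.0 m.

ΔN = 311 m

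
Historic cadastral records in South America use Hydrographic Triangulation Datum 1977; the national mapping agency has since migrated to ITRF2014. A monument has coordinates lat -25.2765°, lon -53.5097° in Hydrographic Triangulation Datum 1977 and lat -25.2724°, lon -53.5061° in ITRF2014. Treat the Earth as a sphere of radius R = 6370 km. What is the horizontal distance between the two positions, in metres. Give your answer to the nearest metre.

Δφ = -25.2724° − -25.2765° = +0.0041°; Δλ = -53.5061° − -53.5097° = +0.0036°.
1° along a meridian = πR/180 = 111177 m.
ΔN = Δφ × 111177 = 455.8 m; ΔE = Δλ × 111177 × cos(-25.2765°) = +0.0036 × 111177 × 0.904258 = 361.9 m.
Distance = √(ΔE² + ΔN²) = √(361.9² + 455.8²) = 582.0 m.

582 m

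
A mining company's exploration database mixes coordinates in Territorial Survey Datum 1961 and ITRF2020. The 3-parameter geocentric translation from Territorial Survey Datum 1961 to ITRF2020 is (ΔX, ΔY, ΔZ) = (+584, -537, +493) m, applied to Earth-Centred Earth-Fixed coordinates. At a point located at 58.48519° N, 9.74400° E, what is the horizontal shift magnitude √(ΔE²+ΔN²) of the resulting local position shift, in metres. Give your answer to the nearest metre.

647 m

At φ = 58.48519°, λ = 9.74400°: sin φ = 0.852505, cos φ = 0.522719, sin λ = 0.169246, cos λ = 0.985574.
ΔE = −sin λ·ΔX + cos λ·ΔY = −(0.169246)·(584) + (0.985574)·(-537) = -628.09 m.
ΔN = −sin φ cos λ·ΔX − sin φ sin λ·ΔY + cos φ·ΔZ = −(0.852505)(0.985574)(584) − (0.852505)(0.169246)(-537) + (0.522719)(493) = -155.50 m.
Horizontal magnitude = √(ΔE² + ΔN²) = √((-628.09)² + (-155.50)²) = 647.06 m.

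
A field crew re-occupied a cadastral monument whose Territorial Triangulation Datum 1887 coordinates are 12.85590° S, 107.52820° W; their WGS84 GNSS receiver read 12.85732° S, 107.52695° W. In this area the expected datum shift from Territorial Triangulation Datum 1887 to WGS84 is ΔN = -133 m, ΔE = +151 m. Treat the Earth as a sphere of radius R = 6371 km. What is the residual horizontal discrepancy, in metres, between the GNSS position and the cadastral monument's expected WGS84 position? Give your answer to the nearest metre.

Observed coordinate differences: Δφ = -0.00142°, Δλ = +0.00125°.
Converting to metres (1° lat = 111195 m, cos φ = 0.974933): observed ΔN = -157.9 m, observed ΔE = 135.5 m.
Subtracting the expected shift leaves a residual of -157.9 − (-133) = -24.9 m north and 135.5 − (151) = -15.5 m east.
Residual distance = √((-24.9)² + (-15.5)²) = 29.3 m.

29 m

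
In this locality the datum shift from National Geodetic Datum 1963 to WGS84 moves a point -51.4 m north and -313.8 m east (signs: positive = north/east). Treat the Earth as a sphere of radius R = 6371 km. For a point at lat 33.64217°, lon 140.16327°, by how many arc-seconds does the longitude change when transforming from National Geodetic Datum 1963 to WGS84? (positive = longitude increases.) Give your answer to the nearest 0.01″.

At latitude 33.64217°, cos φ = 0.832514.
One radian of longitude at latitude φ spans R cos φ, so Δλ = ΔE / (R cos φ) = -313.8 / (6371000 × 0.832514) = -5.9164e-05 rad = -12.203″.

Δλ = -12.20″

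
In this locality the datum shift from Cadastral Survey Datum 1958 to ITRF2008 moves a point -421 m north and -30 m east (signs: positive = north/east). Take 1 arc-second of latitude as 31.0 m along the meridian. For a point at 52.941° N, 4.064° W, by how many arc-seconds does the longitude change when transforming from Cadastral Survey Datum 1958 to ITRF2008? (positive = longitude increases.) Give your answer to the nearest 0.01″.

At latitude 52.941°, cos φ = 0.602637.
1″ of longitude at this latitude = 31.00 × cos φ = 18.6817 m, so Δλ = -30.0 / 18.6817 = -1.606″.

Δλ = -1.61″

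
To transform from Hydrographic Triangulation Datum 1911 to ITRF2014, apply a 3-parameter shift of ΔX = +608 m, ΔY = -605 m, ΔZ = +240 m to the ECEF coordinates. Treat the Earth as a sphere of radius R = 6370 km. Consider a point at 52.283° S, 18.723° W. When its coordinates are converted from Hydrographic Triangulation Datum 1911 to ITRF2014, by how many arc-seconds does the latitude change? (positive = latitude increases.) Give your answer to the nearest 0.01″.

sin φ = -0.791042, cos φ = 0.611762, sin λ = -0.320993, cos λ = 0.947081.
North component: ΔN = −sin φ cos λ·ΔX − sin φ sin λ·ΔY + cos φ·ΔZ = −(-0.791042)(0.947081)(608) − (-0.791042)(-0.320993)(-605) + (0.611762)(240) = 755.95 m.
1° of latitude spans πR/180 = 111177 m, so Δφ = 755.95 / 111177 × 3600 = 24.478″.

Δφ = 24.48″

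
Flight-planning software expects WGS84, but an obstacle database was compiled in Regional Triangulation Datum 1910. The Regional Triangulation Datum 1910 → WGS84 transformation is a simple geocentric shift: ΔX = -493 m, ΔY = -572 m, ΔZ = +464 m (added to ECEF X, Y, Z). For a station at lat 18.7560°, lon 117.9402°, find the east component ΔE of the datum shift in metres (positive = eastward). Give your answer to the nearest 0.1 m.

ΔE = 703.5 m

The local east axis at (φ, λ) is (−sin λ, cos λ, 0), so ΔE = −sin(117.9402°)·(-493) + cos(117.9402°)·(-572) = 703.54 m.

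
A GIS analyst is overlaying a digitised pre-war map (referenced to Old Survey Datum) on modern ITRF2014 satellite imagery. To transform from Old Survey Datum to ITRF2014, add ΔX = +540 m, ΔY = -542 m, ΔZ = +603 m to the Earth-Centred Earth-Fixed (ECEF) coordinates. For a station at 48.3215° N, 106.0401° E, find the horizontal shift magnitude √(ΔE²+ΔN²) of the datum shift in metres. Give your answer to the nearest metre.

974 m

At φ = 48.3215°, λ = 106.0401°: sin φ = 0.746888, cos φ = 0.664950, sin λ = 0.961069, cos λ = -0.276310.
ΔE = −sin λ·ΔX + cos λ·ΔY = −(0.961069)·(540) + (-0.276310)·(-542) = -369.22 m.
ΔN = −sin φ cos λ·ΔX − sin φ sin λ·ΔY + cos φ·ΔZ = −(0.746888)(-0.276310)(540) − (0.746888)(0.961069)(-542) + (0.664950)(603) = 901.46 m.
Horizontal magnitude = √(ΔE² + ΔN²) = √((-369.22)² + 901.46²) = 974.14 m.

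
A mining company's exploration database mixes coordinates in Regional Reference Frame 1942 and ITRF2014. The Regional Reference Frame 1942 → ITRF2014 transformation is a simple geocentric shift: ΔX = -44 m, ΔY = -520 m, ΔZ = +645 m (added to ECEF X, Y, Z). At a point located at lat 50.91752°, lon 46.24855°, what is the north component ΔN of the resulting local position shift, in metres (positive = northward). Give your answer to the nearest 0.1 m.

ΔN = 721.8 m

At φ = 50.91752°, λ = 46.24855°: sin φ = 0.776239, cos φ = 0.630438, sin λ = 0.722346, cos λ = 0.691531.
ΔN = −sin φ cos λ·ΔX − sin φ sin λ·ΔY + cos φ·ΔZ = −(0.776239)(0.691531)(-44) − (0.776239)(0.722346)(-520) + (0.630438)(645) = 721.82 m.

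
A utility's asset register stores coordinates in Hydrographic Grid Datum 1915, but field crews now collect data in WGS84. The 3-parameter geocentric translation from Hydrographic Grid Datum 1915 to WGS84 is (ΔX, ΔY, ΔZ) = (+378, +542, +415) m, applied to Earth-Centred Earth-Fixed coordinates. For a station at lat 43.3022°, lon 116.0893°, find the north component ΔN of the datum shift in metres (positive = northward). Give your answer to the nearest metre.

At φ = 43.3022°, λ = 116.0893°: sin φ = 0.685846, cos φ = 0.727746, sin λ = 0.898110, cos λ = -0.439771.
ΔN = −sin φ cos λ·ΔX − sin φ sin λ·ΔY + cos φ·ΔZ = −(0.685846)(-0.439771)(378) − (0.685846)(0.898110)(542) + (0.727746)(415) = 82.17 m.

ΔN = 82 m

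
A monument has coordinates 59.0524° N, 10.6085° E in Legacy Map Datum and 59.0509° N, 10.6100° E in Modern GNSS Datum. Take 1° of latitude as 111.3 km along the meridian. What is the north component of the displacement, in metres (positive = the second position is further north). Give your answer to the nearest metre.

ΔN = -167 m

Δφ = 59.0509° − 59.0524° = -0.0015°; Δλ = 10.6100° − 10.6085° = +0.0015°.
ΔN = Δφ × 111300 = -167.0 m; ΔE = Δλ × 111300 × cos(59.0524°) = +0.0015 × 111300 × 0.514254 = 85.9 m.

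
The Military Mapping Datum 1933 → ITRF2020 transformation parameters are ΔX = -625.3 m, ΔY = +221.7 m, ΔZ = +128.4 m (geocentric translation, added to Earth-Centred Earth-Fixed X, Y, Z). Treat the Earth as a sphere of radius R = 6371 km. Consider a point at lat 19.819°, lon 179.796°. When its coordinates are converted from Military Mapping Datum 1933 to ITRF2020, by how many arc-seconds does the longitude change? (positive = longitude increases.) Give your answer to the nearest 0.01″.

sin φ = 0.339050, cos φ = 0.940768, sin λ = 0.003560, cos λ = -0.999994.
East component: ΔE = −sin λ·ΔX + cos λ·ΔY = −(0.003560)(-625.3) + (-0.999994)(221.7) = -219.47 m.
1° of latitude spans πR/180 = 111195 m; at latitude φ, 1° of longitude spans that × cos φ = 104608.7 m, so Δλ = -219.47 / 104608.7 × 3600 = -7.553″.

Δλ = -7.55″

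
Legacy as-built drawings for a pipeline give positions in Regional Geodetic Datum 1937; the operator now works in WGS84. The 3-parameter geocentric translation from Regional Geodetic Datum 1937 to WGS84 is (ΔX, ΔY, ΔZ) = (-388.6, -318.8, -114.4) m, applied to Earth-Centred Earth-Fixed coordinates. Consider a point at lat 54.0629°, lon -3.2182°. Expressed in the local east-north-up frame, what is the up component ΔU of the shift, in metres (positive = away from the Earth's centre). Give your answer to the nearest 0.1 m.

ΔU = -309.8 m

At φ = 54.0629°, λ = -3.2182°: sin φ = 0.809662, cos φ = 0.586897, sin λ = -0.056139, cos λ = 0.998423.
ΔU = cos φ cos λ·ΔX + cos φ sin λ·ΔY + sin φ·ΔZ = (0.586897)(0.998423)(-388.6) + (0.586897)(-0.056139)(-318.8) + (0.809662)(-114.4) = -309.83 m.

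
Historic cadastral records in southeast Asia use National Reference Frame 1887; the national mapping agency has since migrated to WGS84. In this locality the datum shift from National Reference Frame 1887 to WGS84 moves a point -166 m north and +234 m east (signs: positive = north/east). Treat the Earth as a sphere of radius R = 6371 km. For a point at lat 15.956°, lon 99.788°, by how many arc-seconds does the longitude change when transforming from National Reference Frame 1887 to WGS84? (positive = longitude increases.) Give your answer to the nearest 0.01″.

At latitude 15.956°, cos φ = 0.961473.
One radian of longitude at latitude φ spans R cos φ, so Δλ = ΔE / (R cos φ) = 234.0 / (6371000 × 0.961473) = 3.8201e-05 rad = 7.879″.

Δλ = 7.88″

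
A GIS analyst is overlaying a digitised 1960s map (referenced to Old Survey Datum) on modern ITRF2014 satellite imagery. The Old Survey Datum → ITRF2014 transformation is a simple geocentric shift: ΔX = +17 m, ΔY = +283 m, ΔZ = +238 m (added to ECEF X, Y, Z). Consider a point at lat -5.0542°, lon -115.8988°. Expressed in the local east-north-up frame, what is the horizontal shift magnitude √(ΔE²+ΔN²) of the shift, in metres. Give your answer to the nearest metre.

The local east axis at (φ, λ) is (−sin λ, cos λ, 0), so ΔE = −sin(-115.8988°)·17 + cos(-115.8988°)·283 = -108.32 m.
The local north axis is (−sin φ cos λ, −sin φ sin λ, cos φ), giving ΔN = -0.654 − 22.428 + 237.075 = 213.99 m.
Horizontal magnitude = √(ΔE² + ΔN²) = √((-108.32)² + 213.99²) = 239.84 m.

240 m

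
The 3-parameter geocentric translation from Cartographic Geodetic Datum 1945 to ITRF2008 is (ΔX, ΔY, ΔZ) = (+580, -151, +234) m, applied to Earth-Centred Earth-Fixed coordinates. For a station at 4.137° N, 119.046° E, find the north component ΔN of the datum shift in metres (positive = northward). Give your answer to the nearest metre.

The local north axis is (−sin φ cos λ, −sin φ sin λ, cos φ), giving ΔN = 20.315 + 9.523 + 233.390 = 263.23 m.

ΔN = 263 m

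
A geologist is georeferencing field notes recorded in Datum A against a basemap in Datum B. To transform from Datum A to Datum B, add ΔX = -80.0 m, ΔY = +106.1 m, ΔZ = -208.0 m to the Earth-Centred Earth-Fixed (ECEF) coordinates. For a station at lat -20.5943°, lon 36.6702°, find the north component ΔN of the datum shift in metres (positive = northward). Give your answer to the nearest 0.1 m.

The local north axis is (−sin φ cos λ, −sin φ sin λ, cos φ), giving ΔN = -22.571 + 22.288 − 194.708 = -194.99 m.

ΔN = -195.0 m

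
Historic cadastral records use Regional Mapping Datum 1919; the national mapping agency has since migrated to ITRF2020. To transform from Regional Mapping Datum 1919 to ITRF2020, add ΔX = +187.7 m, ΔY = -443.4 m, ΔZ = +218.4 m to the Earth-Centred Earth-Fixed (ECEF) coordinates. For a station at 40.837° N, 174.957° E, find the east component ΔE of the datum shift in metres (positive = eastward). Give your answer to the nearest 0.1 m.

ΔE = 425.2 m

The local east axis at (φ, λ) is (−sin λ, cos λ, 0), so ΔE = −sin(174.957°)·187.7 + cos(174.957°)·(-443.4) = 425.18 m.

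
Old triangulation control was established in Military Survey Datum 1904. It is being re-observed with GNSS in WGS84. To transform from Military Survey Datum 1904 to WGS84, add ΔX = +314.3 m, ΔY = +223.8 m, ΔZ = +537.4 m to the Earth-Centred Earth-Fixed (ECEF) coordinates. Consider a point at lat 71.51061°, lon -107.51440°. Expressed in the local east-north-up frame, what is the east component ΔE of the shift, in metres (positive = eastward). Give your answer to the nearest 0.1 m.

ΔE = 232.4 m

The local east axis at (φ, λ) is (−sin λ, cos λ, 0), so ΔE = −sin(-107.51440°)·314.3 + cos(-107.51440°)·223.8 = 232.38 m.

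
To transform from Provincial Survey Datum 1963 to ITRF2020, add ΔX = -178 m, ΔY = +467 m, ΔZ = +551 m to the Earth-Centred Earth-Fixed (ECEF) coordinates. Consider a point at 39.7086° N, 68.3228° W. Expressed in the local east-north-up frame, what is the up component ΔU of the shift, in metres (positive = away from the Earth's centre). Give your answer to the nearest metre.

ΔU = -32 m

The local up (radial) axis is (cos φ cos λ, cos φ sin λ, sin φ), giving ΔU = -50.581 − 333.857 + 352.025 = -32.41 m.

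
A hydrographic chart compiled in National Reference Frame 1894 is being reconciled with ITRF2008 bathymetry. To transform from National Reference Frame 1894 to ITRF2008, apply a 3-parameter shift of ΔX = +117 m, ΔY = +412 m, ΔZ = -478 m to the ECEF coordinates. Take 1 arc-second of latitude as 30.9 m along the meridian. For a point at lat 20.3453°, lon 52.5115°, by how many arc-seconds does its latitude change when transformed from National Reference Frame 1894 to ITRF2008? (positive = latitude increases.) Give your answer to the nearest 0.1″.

sin φ = 0.347677, cos φ = 0.937614, sin λ = 0.793476, cos λ = 0.608602.
North component: ΔN = −sin φ cos λ·ΔX − sin φ sin λ·ΔY + cos φ·ΔZ = −(0.347677)(0.608602)(117) − (0.347677)(0.793476)(412) + (0.937614)(-478) = -586.60 m.
1° of latitude spans 3600 × 30.90 = 111240 m, so Δφ = -586.60 / 111240 × 3600 = -18.984″.

Δφ = -19.0″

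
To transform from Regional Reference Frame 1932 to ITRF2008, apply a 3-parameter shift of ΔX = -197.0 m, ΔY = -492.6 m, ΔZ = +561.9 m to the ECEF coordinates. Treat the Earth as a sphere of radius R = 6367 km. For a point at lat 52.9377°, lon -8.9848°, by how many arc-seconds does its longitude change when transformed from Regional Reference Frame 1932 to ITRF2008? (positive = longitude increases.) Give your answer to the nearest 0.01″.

Δλ = -27.81″

sin φ = 0.797981, cos φ = 0.602683, sin λ = -0.156172, cos λ = 0.987730.
East component: ΔE = −sin λ·ΔX + cos λ·ΔY = −(-0.156172)(-197.0) + (0.987730)(-492.6) = -517.32 m.
1° of latitude spans πR/180 = 111125 m; at latitude φ, 1° of longitude spans that × cos φ = 66973.2 m, so Δλ = -517.32 / 66973.2 × 3600 = -27.808″.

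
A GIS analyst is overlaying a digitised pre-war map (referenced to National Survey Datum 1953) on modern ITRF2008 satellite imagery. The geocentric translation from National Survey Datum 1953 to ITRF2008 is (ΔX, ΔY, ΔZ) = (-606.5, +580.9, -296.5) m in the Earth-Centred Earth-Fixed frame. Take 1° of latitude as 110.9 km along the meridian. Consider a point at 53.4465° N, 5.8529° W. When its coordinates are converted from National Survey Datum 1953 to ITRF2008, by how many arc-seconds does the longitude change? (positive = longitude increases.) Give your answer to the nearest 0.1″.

sin φ = 0.803301, cos φ = 0.595573, sin λ = -0.101975, cos λ = 0.994787.
East component: ΔE = −sin λ·ΔX + cos λ·ΔY = −(-0.101975)(-606.5) + (0.994787)(580.9) = 516.02 m.
1° of latitude spans 110900 m; at latitude φ, 1° of longitude spans that × cos φ = 66049.1 m, so Δλ = 516.02 / 66049.1 × 3600 = 28.126″.

Δλ = 28.1″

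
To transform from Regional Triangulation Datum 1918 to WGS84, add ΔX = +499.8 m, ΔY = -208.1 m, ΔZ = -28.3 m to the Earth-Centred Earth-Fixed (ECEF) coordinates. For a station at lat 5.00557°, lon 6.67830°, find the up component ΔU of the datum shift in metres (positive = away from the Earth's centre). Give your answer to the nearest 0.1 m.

ΔU = 467.9 m

The local up (radial) axis is (cos φ cos λ, cos φ sin λ, sin φ), giving ΔU = 494.516 − 24.109 − 2.469 = 467.94 m.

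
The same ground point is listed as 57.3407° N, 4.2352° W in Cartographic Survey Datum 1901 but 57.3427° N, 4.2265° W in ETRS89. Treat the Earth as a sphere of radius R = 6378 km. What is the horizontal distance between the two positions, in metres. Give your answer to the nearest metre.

568 m

Δφ = 57.3427° − 57.3407° = +0.0020°; Δλ = -4.2265° − -4.2352° = +0.0087°.
1° along a meridian = πR/180 = 111317 m.
ΔN = Δφ × 111317 = 222.6 m; ΔE = Δλ × 111317 × cos(57.3407°) = +0.0087 × 111317 × 0.539642 = 522.6 m.
Distance = √(ΔE² + ΔN²) = √(522.6² + 222.6²) = 568.1 m.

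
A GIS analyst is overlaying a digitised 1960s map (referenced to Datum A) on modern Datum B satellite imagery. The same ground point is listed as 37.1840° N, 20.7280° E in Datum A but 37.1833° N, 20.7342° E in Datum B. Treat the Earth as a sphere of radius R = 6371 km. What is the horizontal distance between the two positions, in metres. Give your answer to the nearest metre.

Δφ = 37.1833° − 37.1840° = -0.0007°; Δλ = 20.7342° − 20.7280° = +0.0062°.
1° along a meridian = πR/180 = 111195 m.
ΔN = Δφ × 111195 = -77.8 m; ΔE = Δλ × 111195 × cos(37.1840°) = +0.0062 × 111195 × 0.796699 = 549.3 m.
Distance = √(ΔE² + ΔN²) = √(549.3² + (-77.8)²) = 554.7 m.

555 m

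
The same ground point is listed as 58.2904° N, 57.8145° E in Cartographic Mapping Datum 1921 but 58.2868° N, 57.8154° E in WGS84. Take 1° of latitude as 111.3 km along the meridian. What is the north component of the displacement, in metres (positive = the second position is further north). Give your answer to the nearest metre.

Δφ = 58.2868° − 58.2904° = -0.0036°; Δλ = 57.8154° − 57.8145° = +0.0009°.
ΔN = Δφ × 111300 = -400.7 m; ΔE = Δλ × 111300 × cos(58.2904°) = +0.0009 × 111300 × 0.525614 = 52.7 m.

ΔN = -401 m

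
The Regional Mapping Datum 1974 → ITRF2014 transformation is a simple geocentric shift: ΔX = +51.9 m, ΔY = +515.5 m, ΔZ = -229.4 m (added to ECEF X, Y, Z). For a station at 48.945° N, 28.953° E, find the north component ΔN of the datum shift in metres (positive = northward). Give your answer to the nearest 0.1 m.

At φ = 48.945°, λ = 28.953°: sin φ = 0.754079, cos φ = 0.656783, sin λ = 0.484092, cos λ = 0.875017.
ΔN = −sin φ cos λ·ΔX − sin φ sin λ·ΔY + cos φ·ΔZ = −(0.754079)(0.875017)(51.9) − (0.754079)(0.484092)(515.5) + (0.656783)(-229.4) = -373.09 m.

ΔN = -373.1 m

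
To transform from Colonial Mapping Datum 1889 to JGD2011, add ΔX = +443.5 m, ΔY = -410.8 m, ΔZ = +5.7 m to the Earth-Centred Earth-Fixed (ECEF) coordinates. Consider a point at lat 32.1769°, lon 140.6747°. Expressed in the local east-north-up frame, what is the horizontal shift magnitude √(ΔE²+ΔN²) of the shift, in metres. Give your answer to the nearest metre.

328 m

The local east axis at (φ, λ) is (−sin λ, cos λ, 0), so ΔE = −sin(140.6747°)·443.5 + cos(140.6747°)·(-410.8) = 36.72 m.
The local north axis is (−sin φ cos λ, −sin φ sin λ, cos φ), giving ΔN = 182.699 + 138.637 + 4.825 = 326.16 m.
Horizontal magnitude = √(ΔE² + ΔN²) = √(36.72² + 326.16²) = 328.22 m.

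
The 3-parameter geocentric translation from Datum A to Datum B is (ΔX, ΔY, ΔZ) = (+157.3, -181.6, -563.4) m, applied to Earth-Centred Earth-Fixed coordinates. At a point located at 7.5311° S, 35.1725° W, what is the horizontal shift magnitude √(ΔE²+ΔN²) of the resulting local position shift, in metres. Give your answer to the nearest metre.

531 m

The local east axis at (φ, λ) is (−sin λ, cos λ, 0), so ΔE = −sin(-35.1725°)·157.3 + cos(-35.1725°)·(-181.6) = -57.83 m.
The local north axis is (−sin φ cos λ, −sin φ sin λ, cos φ), giving ΔN = 16.852 + 13.710 − 558.540 = -527.98 m.
Horizontal magnitude = √(ΔE² + ΔN²) = √((-57.83)² + (-527.98)²) = 531.14 m.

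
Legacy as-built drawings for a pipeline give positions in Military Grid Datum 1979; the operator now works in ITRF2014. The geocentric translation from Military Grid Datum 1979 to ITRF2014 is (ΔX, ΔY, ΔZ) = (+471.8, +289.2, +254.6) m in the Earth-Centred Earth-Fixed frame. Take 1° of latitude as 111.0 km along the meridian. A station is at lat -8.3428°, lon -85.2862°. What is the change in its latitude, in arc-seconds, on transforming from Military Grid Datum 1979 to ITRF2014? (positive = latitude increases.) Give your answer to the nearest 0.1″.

sin φ = -0.145095, cos φ = 0.989418, sin λ = -0.996618, cos λ = 0.082179.
North component: ΔN = −sin φ cos λ·ΔX − sin φ sin λ·ΔY + cos φ·ΔZ = −(-0.145095)(0.082179)(471.8) − (-0.145095)(-0.996618)(289.2) + (0.989418)(254.6) = 215.71 m.
1° of latitude spans 111000 m, so Δφ = 215.71 / 111000 × 3600 = 6.996″.

Δφ = 7.0″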